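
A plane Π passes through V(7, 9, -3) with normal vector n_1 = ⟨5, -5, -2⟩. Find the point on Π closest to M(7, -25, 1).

(-8, -10, 7)

Π: n_1·r = n_1·V gives 5x - 5y - 2z = -4.
Foot = M − λn with λ = (n·M − d)/|n|² = (158 − (-4))/54 = 3.
Foot = (7, -25, 1) − 3·(5, -5, -2) = (-8, -10, 7).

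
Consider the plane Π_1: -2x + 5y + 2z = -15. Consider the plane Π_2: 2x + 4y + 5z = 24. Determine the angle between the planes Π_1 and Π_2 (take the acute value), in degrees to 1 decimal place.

cos θ = |n₁·n₂| / (|n₁||n₂|) = |26| / (√33 · √45).
θ = arccos(0.67470) ≈ 47.6°.

47.6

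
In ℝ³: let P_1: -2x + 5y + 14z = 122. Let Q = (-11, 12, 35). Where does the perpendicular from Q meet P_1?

(-7, 2, 7)

Foot = Q − λn with λ = (n·Q − d)/|n|² = (572 − 122)/225 = 2.
Foot = (-11, 12, 35) − 2·(-2, 5, 14) = (-7, 2, 7).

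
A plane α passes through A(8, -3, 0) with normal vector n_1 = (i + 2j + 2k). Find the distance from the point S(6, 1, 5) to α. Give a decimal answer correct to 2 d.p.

α: n_1·r = n_1·A gives x + 2y + 2z = 2.
n·S − d = (1)·(6) + (2)·(1) + (2)·(5) − 2 = 16; |n| = √9.
Distance = |16| / √9 = 16/√9 ≈ 5.33.

5.33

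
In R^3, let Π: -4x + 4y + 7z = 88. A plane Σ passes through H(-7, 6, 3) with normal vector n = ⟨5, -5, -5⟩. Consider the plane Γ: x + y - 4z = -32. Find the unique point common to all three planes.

Σ: n·r = n·H gives 5x - 5y - 5z = -80.
Solving the 3×3 linear system -4x + 4y + 7z = 88, 5x - 5y - 5z = -80, x + y - 4z = -32 (e.g. by elimination or Cramer's rule, determinant = 30) gives (-4, 4, 8).

(-4, 4, 8)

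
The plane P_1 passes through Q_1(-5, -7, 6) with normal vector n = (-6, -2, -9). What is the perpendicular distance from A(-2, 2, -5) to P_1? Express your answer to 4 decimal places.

P_1: n·r = n·Q_1 gives -6x - 2y - 9z = -10.
n·A − d = (-6)·(-2) + (-2)·(2) + (-9)·(-5) − (-10) = 63; |n| = √121.
Distance = |63| / √121 = 63/√121 ≈ 5.7273.

5.7273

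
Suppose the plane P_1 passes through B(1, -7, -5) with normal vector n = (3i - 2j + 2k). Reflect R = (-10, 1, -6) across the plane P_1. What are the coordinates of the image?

P_1: n·r = n·B gives 3x - 2y + 2z = 7.
λ = (n·R − d)/|n|² = (-44 − 7)/17 = -3.
Reflection = R − 2λn = (-10, 1, -6) − (-6)·(3, -2, 2) = (8, -11, 6).

(8, -11, 6)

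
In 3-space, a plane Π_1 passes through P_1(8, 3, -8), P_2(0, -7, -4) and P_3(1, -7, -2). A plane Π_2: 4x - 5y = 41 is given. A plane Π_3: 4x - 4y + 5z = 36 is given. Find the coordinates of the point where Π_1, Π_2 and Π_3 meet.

(4, -5, 0)

P_1P_2 = (-8, -10, 4), P_1P_3 = (-7, -10, 6); a normal to Π_1 is P_1P_2 × P_1P_3 = (-20, 20, 10).
Using P_1: Π_1 has equation -20x + 20y + 10z = -180.
Solving the 3×3 linear system -20x + 20y + 10z = -180, 4x - 5y = 41, 4x - 4y + 5z = 36 (e.g. by elimination or Cramer's rule, determinant = 140) gives (4, -5, 0).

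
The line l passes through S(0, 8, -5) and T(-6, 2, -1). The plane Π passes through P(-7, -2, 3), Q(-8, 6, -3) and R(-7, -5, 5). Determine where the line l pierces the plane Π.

(-9, -1, 1)

A direction vector for l is T − S = (-6, -6, 4).
PQ = (-1, 8, -6), PR = (0, -3, 2); a normal to Π is PQ × PR = (-2, 2, 3).
Using P: Π has equation -2x + 2y + 3z = 19.
Substitute r = (0, 8, -5) + t(-6, -6, 4) into the plane: 1 + 12t = 19, so t = 3/2.
Intersection: (0, 8, -5) + (3/2)·(-6, -6, 4) = (-9, -1, 1).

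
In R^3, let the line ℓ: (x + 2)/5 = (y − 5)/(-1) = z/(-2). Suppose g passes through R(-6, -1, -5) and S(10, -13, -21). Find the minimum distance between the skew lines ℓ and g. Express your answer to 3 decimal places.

ℓ has direction (5, -1, -2) through (-2, 5, 0).
A direction vector for g is S − R = (16, -12, -16).
Common perpendicular direction n = (5, -1, -2) × (16, -12, -16) = (-8, 48, -44).
With w = (-6, -1, -5) − (-2, 5, 0) = (-4, -6, -5), w · n = -36.
Distance = |w · n| / |n| = |-36| / √4304 ≈ 0.549.

0.549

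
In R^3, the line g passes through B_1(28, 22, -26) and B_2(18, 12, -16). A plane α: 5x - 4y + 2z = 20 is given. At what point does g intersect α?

(8, 2, -6)

A direction vector for g is B_2 − B_1 = (-10, -10, 10).
Substitute r = (28, 22, -26) + t(-10, -10, 10) into the plane: 0 + 10t = 20, so t = 2.
Intersection: (28, 22, -26) + 2·(-10, -10, 10) = (8, 2, -6).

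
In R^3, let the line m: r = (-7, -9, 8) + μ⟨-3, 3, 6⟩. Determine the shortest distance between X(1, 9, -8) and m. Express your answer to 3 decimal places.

23.735

Taking (-7, -9, 8) on m with direction v = (-3, 3, 6): w = X − (-7, -9, 8) = (8, 18, -16), and w × v = (156, 0, 78).
Distance = |w × v| / |v| = √30420 / √54 ≈ 23.735.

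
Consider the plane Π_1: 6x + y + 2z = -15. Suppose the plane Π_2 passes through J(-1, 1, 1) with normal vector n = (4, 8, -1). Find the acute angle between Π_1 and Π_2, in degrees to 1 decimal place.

58.6

Π_2: n·r = n·J gives 4x + 8y - z = 3.
cos θ = |n₁·n₂| / (|n₁||n₂|) = |30| / (√41 · √81).
θ = arccos(0.52058) ≈ 58.6°.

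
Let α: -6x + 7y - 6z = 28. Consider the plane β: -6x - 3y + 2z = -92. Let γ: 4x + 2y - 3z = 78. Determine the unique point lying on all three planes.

(10, 4, -10)

Solving the 3×3 linear system -6x + 7y - 6z = 28, -6x - 3y + 2z = -92, 4x + 2y - 3z = 78 (e.g. by elimination or Cramer's rule, determinant = -100) gives (10, 4, -10).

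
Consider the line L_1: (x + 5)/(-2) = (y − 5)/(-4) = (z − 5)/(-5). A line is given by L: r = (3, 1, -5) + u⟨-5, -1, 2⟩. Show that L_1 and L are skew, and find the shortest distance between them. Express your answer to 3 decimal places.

1.095

L_1 has direction (-2, -4, -5) through (-5, 5, 5).
Common perpendicular direction n = (-2, -4, -5) × (-5, -1, 2) = (-13, 29, -18).
With w = (3, 1, -5) − (-5, 5, 5) = (8, -4, -10), w · n = -40.
Since n ≠ 0 the lines are not parallel, and w · n = -40 ≠ 0 so they do not intersect; hence they are skew.
Distance = |w · n| / |n| = |-40| / √1334 ≈ 1.095.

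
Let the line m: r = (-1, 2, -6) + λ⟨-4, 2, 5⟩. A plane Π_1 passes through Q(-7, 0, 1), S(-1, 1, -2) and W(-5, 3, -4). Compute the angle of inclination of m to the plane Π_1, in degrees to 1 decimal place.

35.0

QS = (6, 1, -3), QW = (2, 3, -5); a normal to Π_1 is QS × QW = (4, 24, 16).
Using Q: Π_1 has equation 4x + 24y + 16z = -12.
sin θ = |n·v| / (|n||v|) = |112| / (√848 · √45) = 0.57334.
θ ≈ 35.0°.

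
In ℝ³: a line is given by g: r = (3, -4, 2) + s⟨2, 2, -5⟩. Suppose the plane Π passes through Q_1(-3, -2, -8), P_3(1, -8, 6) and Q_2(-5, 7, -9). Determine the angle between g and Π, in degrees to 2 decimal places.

Q_1P_3 = (4, -6, 14), Q_1Q_2 = (-2, 9, -1); a normal to Π is Q_1P_3 × Q_1Q_2 = (-120, -24, 24).
Using Q_1: Π has equation -120x - 24y + 24z = 216.
sin θ = |n·v| / (|n||v|) = |-408| / (√15552 · √33) = 0.56952.
θ ≈ 34.72°.

34.72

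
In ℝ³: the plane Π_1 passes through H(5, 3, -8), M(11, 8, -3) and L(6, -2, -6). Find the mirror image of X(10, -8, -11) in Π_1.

(0, -6, -1)

HM = (6, 5, 5), HL = (1, -5, 2); a normal to Π_1 is HM × HL = (35, -7, -35).
Using H: Π_1 has equation 35x - 7y - 35z = 434.
λ = (n·X − d)/|n|² = (791 − 434)/2499 = 1/7.
Reflection = X − 2λn = (10, -8, -11) − (2/7)·(35, -7, -35) = (0, -6, -1).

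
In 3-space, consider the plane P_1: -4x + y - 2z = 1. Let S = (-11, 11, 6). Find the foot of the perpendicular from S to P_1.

(-3, 9, 10)

Foot = S − λn with λ = (n·S − d)/|n|² = (43 − 1)/21 = 2.
Foot = (-11, 11, 6) − 2·(-4, 1, -2) = (-3, 9, 10).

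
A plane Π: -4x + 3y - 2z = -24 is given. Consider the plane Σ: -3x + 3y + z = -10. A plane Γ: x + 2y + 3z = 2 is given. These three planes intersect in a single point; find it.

(-1, -6, 5)

Solving the 3×3 linear system -4x + 3y - 2z = -24, -3x + 3y + z = -10, x + 2y + 3z = 2 (e.g. by elimination or Cramer's rule, determinant = 20) gives (-1, -6, 5).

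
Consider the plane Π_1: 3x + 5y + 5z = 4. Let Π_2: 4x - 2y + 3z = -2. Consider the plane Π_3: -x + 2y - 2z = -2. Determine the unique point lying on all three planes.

Solving the 3×3 linear system 3x + 5y + 5z = 4, 4x - 2y + 3z = -2, -x + 2y - 2z = -2 (e.g. by elimination or Cramer's rule, determinant = 49) gives (-2, 0, 2).

(-2, 0, 2)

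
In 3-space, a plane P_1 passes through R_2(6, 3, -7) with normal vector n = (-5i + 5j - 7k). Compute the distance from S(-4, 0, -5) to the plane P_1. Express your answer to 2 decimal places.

P_1: n·r = n·R_2 gives -5x + 5y - 7z = 34.
n·S − d = (-5)·(-4) + (5)·(0) + (-7)·(-5) − 34 = 21; |n| = √99.
Distance = |21| / √99 = 21/√99 ≈ 2.11.

2.11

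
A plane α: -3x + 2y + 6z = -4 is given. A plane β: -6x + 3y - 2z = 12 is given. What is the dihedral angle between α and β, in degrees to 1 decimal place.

cos θ = |n₁·n₂| / (|n₁||n₂|) = |12| / (√49 · √49).
θ = arccos(0.24490) ≈ 75.8°.

75.8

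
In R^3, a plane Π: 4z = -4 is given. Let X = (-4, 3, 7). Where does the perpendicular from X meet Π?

(-4, 3, -1)

Foot = X − λn with λ = (n·X − d)/|n|² = (28 − (-4))/16 = 2.
Foot = (-4, 3, 7) − 2·(0, 0, 4) = (-4, 3, -1).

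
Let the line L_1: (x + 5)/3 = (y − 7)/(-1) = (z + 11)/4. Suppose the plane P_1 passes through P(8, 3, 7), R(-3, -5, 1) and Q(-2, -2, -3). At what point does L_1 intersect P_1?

L_1 has direction (3, -1, 4) through (-5, 7, -11).
PR = (-11, -8, -6), PQ = (-10, -5, -10); a normal to P_1 is PR × PQ = (50, -50, -25).
Using P: P_1 has equation 50x - 50y - 25z = 75.
Substitute r = (-5, 7, -11) + t(3, -1, 4) into the plane: -325 + 100t = 75, so t = 4.
Intersection: (-5, 7, -11) + 4·(3, -1, 4) = (7, 3, 5).

(7, 3, 5)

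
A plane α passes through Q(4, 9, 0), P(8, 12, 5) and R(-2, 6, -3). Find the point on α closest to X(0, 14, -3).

(2, 8, -1)

QP = (4, 3, 5), QR = (-6, -3, -3); a normal to α is QP × QR = (6, -18, 6).
Using Q: α has equation 6x - 18y + 6z = -138.
Foot = X − λn with λ = (n·X − d)/|n|² = (-270 − (-138))/396 = -1/3.
Foot = (0, 14, -3) − (-1/3)·(6, -18, 6) = (2, 8, -1).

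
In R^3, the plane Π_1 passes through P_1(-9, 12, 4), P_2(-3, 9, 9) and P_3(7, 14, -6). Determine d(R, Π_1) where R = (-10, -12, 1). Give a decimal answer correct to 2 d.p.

P_1P_2 = (6, -3, 5), P_1P_3 = (16, 2, -10); a normal to Π_1 is P_1P_2 × P_1P_3 = (20, 140, 60).
Using P_1: Π_1 has equation 20x + 140y + 60z = 1740.
n·R − d = (20)·(-10) + (140)·(-12) + (60)·(1) − 1740 = -3560; |n| = √23600.
Distance = |-3560| / √23600 = 3560/√23600 ≈ 23.17.

23.17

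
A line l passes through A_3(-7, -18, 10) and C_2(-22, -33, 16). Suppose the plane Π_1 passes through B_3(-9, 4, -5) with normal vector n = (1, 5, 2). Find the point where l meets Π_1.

(8, -3, 4)

A direction vector for l is C_2 − A_3 = (-15, -15, 6).
Π_1: n·r = n·B_3 gives x + 5y + 2z = 1.
Substitute r = (-7, -18, 10) + t(-15, -15, 6) into the plane: -77 + (-78)t = 1, so t = -1.
Intersection: (-7, -18, 10) + (-1)·(-15, -15, 6) = (8, -3, 4).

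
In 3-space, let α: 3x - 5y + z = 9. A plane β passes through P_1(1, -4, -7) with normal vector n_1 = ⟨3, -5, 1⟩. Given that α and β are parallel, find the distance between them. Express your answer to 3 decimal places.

β: n_1·r = n_1·P_1 gives 3x - 5y + z = 16.
Same normal n = (3, -5, 1) with |n| = √35; distance = |9 − 16| / |n| = 7/√35 ≈ 1.183.

1.183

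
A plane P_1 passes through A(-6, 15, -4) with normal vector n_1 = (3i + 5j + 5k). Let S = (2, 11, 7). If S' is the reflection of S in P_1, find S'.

(-4, 1, -3)

P_1: n_1·r = n_1·A gives 3x + 5y + 5z = 37.
λ = (n·S − d)/|n|² = (96 − 37)/59 = 1.
Reflection = S − 2λn = (2, 11, 7) − 2·(3, 5, 5) = (-4, 1, -3).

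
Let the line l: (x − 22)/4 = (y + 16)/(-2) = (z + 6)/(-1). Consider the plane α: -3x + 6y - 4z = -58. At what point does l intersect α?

l has direction (4, -2, -1) through (22, -16, -6).
Substitute r = (22, -16, -6) + t(4, -2, -1) into the plane: -138 + (-20)t = -58, so t = -4.
Intersection: (22, -16, -6) + (-4)·(4, -2, -1) = (6, -8, -2).

(6, -8, -2)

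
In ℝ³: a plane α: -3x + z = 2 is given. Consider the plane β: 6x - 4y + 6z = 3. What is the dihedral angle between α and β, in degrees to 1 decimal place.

66.1

cos θ = |n₁·n₂| / (|n₁||n₂|) = |-12| / (√10 · √88).
θ = arccos(0.40452) ≈ 66.1°.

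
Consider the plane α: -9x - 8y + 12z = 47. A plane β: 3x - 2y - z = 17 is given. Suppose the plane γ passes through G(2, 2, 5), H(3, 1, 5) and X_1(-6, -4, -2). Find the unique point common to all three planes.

GH = (1, -1, 0), GX_1 = (-8, -6, -7); a normal to γ is GH × GX_1 = (7, 7, -14).
Using G: γ has equation 7x + 7y - 14z = -42.
Solving the 3×3 linear system -9x - 8y + 12z = 47, 3x - 2y - z = 17, 7x + 7y - 14z = -42 (e.g. by elimination or Cramer's rule, determinant = -175) gives (1, -7, 0).

(1, -7, 0)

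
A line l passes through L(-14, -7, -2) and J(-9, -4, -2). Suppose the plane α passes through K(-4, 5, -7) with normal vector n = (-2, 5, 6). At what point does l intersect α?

(-4, -1, -2)

A direction vector for l is J − L = (5, 3, 0).
α: n·r = n·K gives -2x + 5y + 6z = -9.
Substitute r = (-14, -7, -2) + t(5, 3, 0) into the plane: -19 + 5t = -9, so t = 2.
Intersection: (-14, -7, -2) + 2·(5, 3, 0) = (-4, -1, -2).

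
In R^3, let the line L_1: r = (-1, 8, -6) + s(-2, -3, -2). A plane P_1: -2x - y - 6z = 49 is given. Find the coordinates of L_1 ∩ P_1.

(-3, 5, -8)

Substitute r = (-1, 8, -6) + t(-2, -3, -2) into the plane: 30 + 19t = 49, so t = 1.
Intersection: (-1, 8, -6) + 1·(-2, -3, -2) = (-3, 5, -8).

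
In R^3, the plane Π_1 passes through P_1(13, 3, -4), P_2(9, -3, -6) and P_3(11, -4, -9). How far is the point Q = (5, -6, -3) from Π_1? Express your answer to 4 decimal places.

1.1547

P_1P_2 = (-4, -6, -2), P_1P_3 = (-2, -7, -5); a normal to Π_1 is P_1P_2 × P_1P_3 = (16, -16, 16).
Using P_1: Π_1 has equation 16x - 16y + 16z = 96.
n·Q − d = (16)·(5) + (-16)·(-6) + (16)·(-3) − 96 = 32; |n| = √768.
Distance = |32| / √768 = 32/√768 ≈ 1.1547.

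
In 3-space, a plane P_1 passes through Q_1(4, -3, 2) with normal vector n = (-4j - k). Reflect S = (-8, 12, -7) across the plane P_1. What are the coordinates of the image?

P_1: n·r = n·Q_1 gives -4y - z = 10.
λ = (n·S − d)/|n|² = (-41 − 10)/17 = -3.
Reflection = S − 2λn = (-8, 12, -7) − (-6)·(0, -4, -1) = (-8, -12, -13).

(-8, -12, -13)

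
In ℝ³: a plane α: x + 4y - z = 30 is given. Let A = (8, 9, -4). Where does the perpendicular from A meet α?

Foot = A − λn with λ = (n·A − d)/|n|² = (48 − 30)/18 = 1.
Foot = (8, 9, -4) − 1·(1, 4, -1) = (7, 5, -3).

(7, 5, -3)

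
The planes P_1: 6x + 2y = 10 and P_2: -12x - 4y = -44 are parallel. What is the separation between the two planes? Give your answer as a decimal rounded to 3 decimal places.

Rescale P_2 by 1/(-2): 6x + 2y = 22. Then distance = |10 − 22| / √40 ≈ 1.897.

1.897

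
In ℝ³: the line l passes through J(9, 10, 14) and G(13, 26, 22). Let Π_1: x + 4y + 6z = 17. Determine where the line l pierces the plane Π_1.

A direction vector for l is G − J = (4, 16, 8).
Substitute r = (9, 10, 14) + t(4, 16, 8) into the plane: 133 + 116t = 17, so t = -1.
Intersection: (9, 10, 14) + (-1)·(4, 16, 8) = (5, -6, 6).

(5, -6, 6)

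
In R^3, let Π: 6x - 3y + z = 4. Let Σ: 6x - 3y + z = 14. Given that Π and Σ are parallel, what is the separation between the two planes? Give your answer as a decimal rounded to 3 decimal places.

Same normal n = (6, -3, 1) with |n| = √46; distance = |4 − 14| / |n| = 10/√46 ≈ 1.474.

1.474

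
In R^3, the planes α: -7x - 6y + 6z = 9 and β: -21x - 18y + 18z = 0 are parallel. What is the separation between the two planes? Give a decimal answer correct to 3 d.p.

Rescale β by 1/3: -7x - 6y + 6z = 0. Then distance = |9 − 0| / √121 ≈ 0.818.

0.818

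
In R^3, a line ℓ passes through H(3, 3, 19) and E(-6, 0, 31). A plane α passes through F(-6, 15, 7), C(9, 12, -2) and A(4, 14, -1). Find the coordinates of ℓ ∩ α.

A direction vector for ℓ is E − H = (-9, -3, 12).
FC = (15, -3, -9), FA = (10, -1, -8); a normal to α is FC × FA = (15, 30, 15).
Using F: α has equation 15x + 30y + 15z = 465.
Substitute r = (3, 3, 19) + t(-9, -3, 12) into the plane: 420 + (-45)t = 465, so t = -1.
Intersection: (3, 3, 19) + (-1)·(-9, -3, 12) = (12, 6, 7).

(12, 6, 7)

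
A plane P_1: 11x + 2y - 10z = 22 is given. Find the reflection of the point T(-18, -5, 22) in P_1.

λ = (n·T − d)/|n|² = (-428 − 22)/225 = -2.
Reflection = T − 2λn = (-18, -5, 22) − (-4)·(11, 2, -10) = (26, 3, -18).

(26, 3, -18)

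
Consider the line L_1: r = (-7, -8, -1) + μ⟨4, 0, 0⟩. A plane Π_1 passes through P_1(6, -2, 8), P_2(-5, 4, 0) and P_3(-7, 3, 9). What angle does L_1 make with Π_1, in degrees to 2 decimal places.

21.42

P_1P_2 = (-11, 6, -8), P_1P_3 = (-13, 5, 1); a normal to Π_1 is P_1P_2 × P_1P_3 = (46, 115, 23).
Using P_1: Π_1 has equation 46x + 115y + 23z = 230.
sin θ = |n·v| / (|n||v|) = |184| / (√15870 · √16) = 0.36515.
θ ≈ 21.42°.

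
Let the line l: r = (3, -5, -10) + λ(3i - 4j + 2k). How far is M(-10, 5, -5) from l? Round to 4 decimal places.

Taking (3, -5, -10) on l with direction v = (3, -4, 2): w = M − (3, -5, -10) = (-13, 10, 5), and w × v = (40, 41, 22).
Distance = |w × v| / |v| = √3765 / √29 ≈ 11.3942.

11.3942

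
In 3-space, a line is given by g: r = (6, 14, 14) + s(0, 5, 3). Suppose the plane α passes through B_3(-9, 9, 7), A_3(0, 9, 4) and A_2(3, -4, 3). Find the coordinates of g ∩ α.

B_3A_3 = (9, 0, -3), B_3A_2 = (12, -13, -4); a normal to α is B_3A_3 × B_3A_2 = (-39, 0, -117).
Using B_3: α has equation -39x - 117z = -468.
Substitute r = (6, 14, 14) + t(0, 5, 3) into the plane: -1872 + (-351)t = -468, so t = -4.
Intersection: (6, 14, 14) + (-4)·(0, 5, 3) = (6, -6, 2).

(6, -6, 2)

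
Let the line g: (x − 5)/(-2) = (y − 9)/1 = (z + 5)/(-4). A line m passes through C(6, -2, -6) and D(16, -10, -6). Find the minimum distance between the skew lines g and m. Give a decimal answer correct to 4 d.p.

7.7944

g has direction (-2, 1, -4) through (5, 9, -5).
A direction vector for m is D − C = (10, -8, 0).
Common perpendicular direction n = (-2, 1, -4) × (10, -8, 0) = (-32, -40, 6).
With w = (6, -2, -6) − (5, 9, -5) = (1, -11, -1), w · n = 402.
Distance = |w · n| / |n| = |402| / √2660 ≈ 7.7944.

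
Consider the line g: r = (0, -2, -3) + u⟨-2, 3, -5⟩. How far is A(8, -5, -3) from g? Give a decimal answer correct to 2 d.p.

7.52

Taking (0, -2, -3) on g with direction v = (-2, 3, -5): w = A − (0, -2, -3) = (8, -3, 0), and w × v = (15, 40, 18).
Distance = |w × v| / |v| = √2149 / √38 ≈ 7.52.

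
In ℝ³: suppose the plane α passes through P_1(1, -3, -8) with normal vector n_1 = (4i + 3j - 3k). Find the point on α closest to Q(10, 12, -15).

(-2, 3, -6)

α: n_1·r = n_1·P_1 gives 4x + 3y - 3z = 19.
Foot = Q − λn with λ = (n·Q − d)/|n|² = (121 − 19)/34 = 3.
Foot = (10, 12, -15) − 3·(4, 3, -3) = (-2, 3, -6).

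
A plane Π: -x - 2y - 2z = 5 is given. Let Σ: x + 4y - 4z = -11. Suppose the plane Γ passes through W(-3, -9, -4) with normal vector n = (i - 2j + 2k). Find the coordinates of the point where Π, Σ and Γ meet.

Γ: n·r = n·W gives x - 2y + 2z = 7.
Solving the 3×3 linear system -x - 2y - 2z = 5, x + 4y - 4z = -11, x - 2y + 2z = 7 (e.g. by elimination or Cramer's rule, determinant = 24) gives (1, -3, 0).

(1, -3, 0)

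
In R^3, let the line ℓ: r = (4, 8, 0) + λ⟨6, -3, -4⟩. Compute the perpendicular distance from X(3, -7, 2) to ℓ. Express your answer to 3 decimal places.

14.637

Taking (4, 8, 0) on ℓ with direction v = (6, -3, -4): w = X − (4, 8, 0) = (-1, -15, 2), and w × v = (66, 8, 93).
Distance = |w × v| / |v| = √13069 / √61 ≈ 14.637.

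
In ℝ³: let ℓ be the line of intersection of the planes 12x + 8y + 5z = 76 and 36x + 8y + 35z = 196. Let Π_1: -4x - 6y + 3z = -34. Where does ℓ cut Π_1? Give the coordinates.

Direction of ℓ: (12, 8, 5) × (36, 8, 35) = (240, -240, -192).
A point on ℓ: solving the two plane equations with x = 0 gives (0, 7, 4).
Substitute r = (0, 7, 4) + t(240, -240, -192) into the plane: -30 + (-96)t = -34, so t = 1/24.
Intersection: (0, 7, 4) + (1/24)·(240, -240, -192) = (10, -3, -4).

(10, -3, -4)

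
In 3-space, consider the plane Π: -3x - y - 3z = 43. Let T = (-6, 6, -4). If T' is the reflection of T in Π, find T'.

(-12, 4, -10)

λ = (n·T − d)/|n|² = (24 − 43)/19 = -1.
Reflection = T − 2λn = (-6, 6, -4) − (-2)·(-3, -1, -3) = (-12, 4, -10).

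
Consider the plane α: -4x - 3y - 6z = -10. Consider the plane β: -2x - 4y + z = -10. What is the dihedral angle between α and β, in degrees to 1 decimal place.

67.0

cos θ = |n₁·n₂| / (|n₁||n₂|) = |14| / (√61 · √21).
θ = arccos(0.39116) ≈ 67.0°.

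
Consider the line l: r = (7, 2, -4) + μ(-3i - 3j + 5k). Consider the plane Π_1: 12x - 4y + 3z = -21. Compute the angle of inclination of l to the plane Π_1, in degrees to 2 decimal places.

6.06

sin θ = |n·v| / (|n||v|) = |-9| / (√169 · √43) = 0.10558.
θ ≈ 6.06°.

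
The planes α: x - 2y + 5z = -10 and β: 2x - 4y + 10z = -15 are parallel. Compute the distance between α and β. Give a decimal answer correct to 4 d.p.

0.4564

Rescale β by 1/2: x - 2y + 5z = -15/2. Then distance = |-10 − (-15/2)| / √30 ≈ 0.4564.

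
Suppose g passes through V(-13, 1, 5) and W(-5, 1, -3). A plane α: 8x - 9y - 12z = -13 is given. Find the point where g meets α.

A direction vector for g is W − V = (8, 0, -8).
Substitute r = (-13, 1, 5) + t(8, 0, -8) into the plane: -173 + 160t = -13, so t = 1.
Intersection: (-13, 1, 5) + 1·(8, 0, -8) = (-5, 1, -3).

(-5, 1, -3)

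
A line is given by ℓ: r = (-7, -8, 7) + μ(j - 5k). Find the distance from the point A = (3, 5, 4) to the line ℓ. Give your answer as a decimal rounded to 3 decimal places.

15.743

Taking (-7, -8, 7) on ℓ with direction v = (0, 1, -5): w = A − (-7, -8, 7) = (10, 13, -3), and w × v = (-62, 50, 10).
Distance = |w × v| / |v| = √6444 / √26 ≈ 15.743.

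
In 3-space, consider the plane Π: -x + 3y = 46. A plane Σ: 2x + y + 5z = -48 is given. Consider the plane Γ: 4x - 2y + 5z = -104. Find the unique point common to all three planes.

Solving the 3×3 linear system -x + 3y = 46, 2x + y + 5z = -48, 4x - 2y + 5z = -104 (e.g. by elimination or Cramer's rule, determinant = 15) gives (-10, 12, -8).

(-10, 12, -8)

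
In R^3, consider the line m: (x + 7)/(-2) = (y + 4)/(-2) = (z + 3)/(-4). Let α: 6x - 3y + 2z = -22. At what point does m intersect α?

(-5, -2, 1)

m has direction (-2, -2, -4) through (-7, -4, -3).
Substitute r = (-7, -4, -3) + t(-2, -2, -4) into the plane: -36 + (-14)t = -22, so t = -1.
Intersection: (-7, -4, -3) + (-1)·(-2, -2, -4) = (-5, -2, 1).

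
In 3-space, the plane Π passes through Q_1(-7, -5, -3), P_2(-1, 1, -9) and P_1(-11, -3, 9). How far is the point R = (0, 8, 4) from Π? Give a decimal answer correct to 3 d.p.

2.092

Q_1P_2 = (6, 6, -6), Q_1P_1 = (-4, 2, 12); a normal to Π is Q_1P_2 × Q_1P_1 = (84, -48, 36).
Using Q_1: Π has equation 84x - 48y + 36z = -456.
n·R − d = (84)·(0) + (-48)·(8) + (36)·(4) − (-456) = 216; |n| = √10656.
Distance = |216| / √10656 = 216/√10656 ≈ 2.092.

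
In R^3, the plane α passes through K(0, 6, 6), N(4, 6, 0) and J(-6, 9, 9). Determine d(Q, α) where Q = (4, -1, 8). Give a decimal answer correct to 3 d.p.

2.228

KN = (4, 0, -6), KJ = (-6, 3, 3); a normal to α is KN × KJ = (18, 24, 12).
Using K: α has equation 18x + 24y + 12z = 216.
n·Q − d = (18)·(4) + (24)·(-1) + (12)·(8) − 216 = -72; |n| = √1044.
Distance = |-72| / √1044 = 72/√1044 ≈ 2.228.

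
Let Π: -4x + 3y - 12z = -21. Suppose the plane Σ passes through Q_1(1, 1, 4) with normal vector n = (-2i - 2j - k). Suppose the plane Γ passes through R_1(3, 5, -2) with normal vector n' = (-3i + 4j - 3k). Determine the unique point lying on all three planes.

(-3, 5, 4)

Σ: n·r = n·Q_1 gives -2x - 2y - z = -8.
Γ: n'·r = n'·R_1 gives -3x + 4y - 3z = 17.
Solving the 3×3 linear system -4x + 3y - 12z = -21, -2x - 2y - z = -8, -3x + 4y - 3z = 17 (e.g. by elimination or Cramer's rule, determinant = 119) gives (-3, 5, 4).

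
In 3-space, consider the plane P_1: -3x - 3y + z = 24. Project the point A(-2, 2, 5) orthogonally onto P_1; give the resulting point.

(-5, -1, 6)

Foot = A − λn with λ = (n·A − d)/|n|² = (5 − 24)/19 = -1.
Foot = (-2, 2, 5) − (-1)·(-3, -3, 1) = (-5, -1, 6).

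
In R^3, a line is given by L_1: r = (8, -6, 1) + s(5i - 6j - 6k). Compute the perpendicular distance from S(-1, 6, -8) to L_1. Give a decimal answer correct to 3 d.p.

16.281

Taking (8, -6, 1) on L_1 with direction v = (5, -6, -6): w = S − (8, -6, 1) = (-9, 12, -9), and w × v = (-126, -99, -6).
Distance = |w × v| / |v| = √25713 / √97 ≈ 16.281.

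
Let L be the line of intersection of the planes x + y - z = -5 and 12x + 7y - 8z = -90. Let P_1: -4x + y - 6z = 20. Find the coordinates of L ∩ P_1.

Direction of L: (1, 1, -1) × (12, 7, -8) = (-1, -4, -5).
A point on L: solving the two plane equations with x = -11 gives (-11, 6, 0).
Substitute r = (-11, 6, 0) + t(-1, -4, -5) into the plane: 50 + 30t = 20, so t = -1.
Intersection: (-11, 6, 0) + (-1)·(-1, -4, -5) = (-10, 10, 5).

(-10, 10, 5)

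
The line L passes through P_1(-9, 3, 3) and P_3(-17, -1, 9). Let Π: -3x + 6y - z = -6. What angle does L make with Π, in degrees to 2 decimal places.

A direction vector for L is P_3 − P_1 = (-8, -4, 6).
sin θ = |n·v| / (|n||v|) = |-6| / (√46 · √116) = 0.08214.
θ ≈ 4.71°.

4.71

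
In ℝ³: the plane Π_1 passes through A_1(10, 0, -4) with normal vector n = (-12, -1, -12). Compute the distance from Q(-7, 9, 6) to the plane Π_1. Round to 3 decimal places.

Π_1: n·r = n·A_1 gives -12x - y - 12z = -72.
n·Q − d = (-12)·(-7) + (-1)·(9) + (-12)·(6) − (-72) = 75; |n| = √289.
Distance = |75| / √289 = 75/√289 ≈ 4.412.

4.412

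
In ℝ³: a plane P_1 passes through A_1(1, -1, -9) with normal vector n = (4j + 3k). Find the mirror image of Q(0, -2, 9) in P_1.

P_1: n·r = n·A_1 gives 4y + 3z = -31.
λ = (n·Q − d)/|n|² = (19 − (-31))/25 = 2.
Reflection = Q − 2λn = (0, -2, 9) − 4·(0, 4, 3) = (0, -18, -3).

(0, -18, -3)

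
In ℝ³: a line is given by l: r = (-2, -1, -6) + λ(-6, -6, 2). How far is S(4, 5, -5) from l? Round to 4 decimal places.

Taking (-2, -1, -6) on l with direction v = (-6, -6, 2): w = S − (-2, -1, -6) = (6, 6, 1), and w × v = (18, -18, 0).
Distance = |w × v| / |v| = √648 / √76 ≈ 2.9200.

2.9200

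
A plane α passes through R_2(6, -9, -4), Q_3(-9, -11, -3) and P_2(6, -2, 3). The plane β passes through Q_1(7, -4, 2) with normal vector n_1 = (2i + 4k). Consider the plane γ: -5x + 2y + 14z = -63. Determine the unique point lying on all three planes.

(11, -4, 0)

R_2Q_3 = (-15, -2, 1), R_2P_2 = (0, 7, 7); a normal to α is R_2Q_3 × R_2P_2 = (-21, 105, -105).
Using R_2: α has equation -21x + 105y - 105z = -651.
β: n_1·r = n_1·Q_1 gives 2x + 4z = 22.
Solving the 3×3 linear system -21x + 105y - 105z = -651, 2x + 4z = 22, -5x + 2y + 14z = -63 (e.g. by elimination or Cramer's rule, determinant = -5292) gives (11, -4, 0).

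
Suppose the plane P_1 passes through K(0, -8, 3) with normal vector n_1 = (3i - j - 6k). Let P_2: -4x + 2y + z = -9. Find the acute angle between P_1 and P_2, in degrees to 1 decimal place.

49.9

P_1: n_1·r = n_1·K gives 3x - y - 6z = -10.
cos θ = |n₁·n₂| / (|n₁||n₂|) = |-20| / (√46 · √21).
θ = arccos(0.64349) ≈ 49.9°.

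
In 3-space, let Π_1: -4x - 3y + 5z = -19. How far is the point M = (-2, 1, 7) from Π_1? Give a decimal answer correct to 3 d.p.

n·M − d = (-4)·(-2) + (-3)·(1) + (5)·(7) − (-19) = 59; |n| = √50.
Distance = |59| / √50 = 59/√50 ≈ 8.344.

8.344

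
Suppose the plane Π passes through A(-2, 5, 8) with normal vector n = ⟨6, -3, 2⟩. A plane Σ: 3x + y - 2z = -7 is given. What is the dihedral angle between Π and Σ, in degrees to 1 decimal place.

Π: n·r = n·A gives 6x - 3y + 2z = -11.
cos θ = |n₁·n₂| / (|n₁||n₂|) = |11| / (√49 · √14).
θ = arccos(0.41998) ≈ 65.2°.

65.2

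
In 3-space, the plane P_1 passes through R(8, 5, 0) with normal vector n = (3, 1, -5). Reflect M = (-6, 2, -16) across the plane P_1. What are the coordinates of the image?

P_1: n·r = n·R gives 3x + y - 5z = 29.
λ = (n·M − d)/|n|² = (64 − 29)/35 = 1.
Reflection = M − 2λn = (-6, 2, -16) − 2·(3, 1, -5) = (-12, 0, -6).

(-12, 0, -6)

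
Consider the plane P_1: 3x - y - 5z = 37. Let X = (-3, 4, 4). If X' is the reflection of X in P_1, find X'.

λ = (n·X − d)/|n|² = (-33 − 37)/35 = -2.
Reflection = X − 2λn = (-3, 4, 4) − (-4)·(3, -1, -5) = (9, 0, -16).

(9, 0, -16)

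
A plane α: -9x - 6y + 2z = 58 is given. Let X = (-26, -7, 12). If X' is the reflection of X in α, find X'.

(10, 17, 4)

λ = (n·X − d)/|n|² = (300 − 58)/121 = 2.
Reflection = X − 2λn = (-26, -7, 12) − 4·(-9, -6, 2) = (10, 17, 4).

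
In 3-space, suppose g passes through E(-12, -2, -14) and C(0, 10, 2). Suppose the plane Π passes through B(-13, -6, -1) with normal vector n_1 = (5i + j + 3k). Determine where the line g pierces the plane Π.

(-9, 1, -10)

A direction vector for g is C − E = (12, 12, 16).
Π: n_1·r = n_1·B gives 5x + y + 3z = -74.
Substitute r = (-12, -2, -14) + t(12, 12, 16) into the plane: -104 + 120t = -74, so t = 1/4.
Intersection: (-12, -2, -14) + (1/4)·(12, 12, 16) = (-9, 1, -10).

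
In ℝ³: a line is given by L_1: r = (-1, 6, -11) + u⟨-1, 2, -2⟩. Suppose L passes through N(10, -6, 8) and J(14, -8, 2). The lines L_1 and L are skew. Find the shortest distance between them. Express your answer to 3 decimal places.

A direction vector for L is J − N = (4, -2, -6).
Common perpendicular direction n = (-1, 2, -2) × (4, -2, -6) = (-16, -14, -6).
With w = (10, -6, 8) − (-1, 6, -11) = (11, -12, 19), w · n = -122.
Distance = |w · n| / |n| = |-122| / √488 ≈ 5.523.

5.523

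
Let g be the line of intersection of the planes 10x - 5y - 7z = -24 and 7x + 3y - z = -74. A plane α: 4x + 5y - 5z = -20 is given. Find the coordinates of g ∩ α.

(-10, -4, -8)

Direction of g: (10, -5, -7) × (7, 3, -1) = (26, -39, 65).
A point on g: solving the two plane equations with x = -16 gives (-16, 5, -23).
Substitute r = (-16, 5, -23) + t(26, -39, 65) into the plane: 76 + (-416)t = -20, so t = 3/13.
Intersection: (-16, 5, -23) + (3/13)·(26, -39, 65) = (-10, -4, -8).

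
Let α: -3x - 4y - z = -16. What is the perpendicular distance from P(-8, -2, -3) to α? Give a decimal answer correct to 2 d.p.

10.00

n·P − d = (-3)·(-8) + (-4)·(-2) + (-1)·(-3) − (-16) = 51; |n| = √26.
Distance = |51| / √26 = 51/√26 ≈ 10.00.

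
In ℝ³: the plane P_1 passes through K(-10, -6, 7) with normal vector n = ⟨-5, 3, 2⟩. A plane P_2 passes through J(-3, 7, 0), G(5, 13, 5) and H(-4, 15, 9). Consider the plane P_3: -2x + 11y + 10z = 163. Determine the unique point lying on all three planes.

P_1: n·r = n·K gives -5x + 3y + 2z = 46.
JG = (8, 6, 5), JH = (-1, 8, 9); a normal to P_2 is JG × JH = (14, -77, 70).
Using J: P_2 has equation 14x - 77y + 70z = -581.
Solving the 3×3 linear system -5x + 3y + 2z = 46, 14x - 77y + 70z = -581, -2x + 11y + 10z = 163 (e.g. by elimination or Cramer's rule, determinant = 6860) gives (-1, 11, 4).

(-1, 11, 4)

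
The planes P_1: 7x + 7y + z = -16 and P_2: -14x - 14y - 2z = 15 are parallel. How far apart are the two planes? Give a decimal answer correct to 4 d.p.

Rescale P_2 by 1/(-2): 7x + 7y + z = -15/2. Then distance = |-16 − (-15/2)| / √99 ≈ 0.8543.

0.8543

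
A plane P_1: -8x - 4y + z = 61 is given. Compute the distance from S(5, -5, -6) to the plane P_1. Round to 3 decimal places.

n·S − d = (-8)·(5) + (-4)·(-5) + (1)·(-6) − 61 = -87; |n| = √81.
Distance = |-87| / √81 = 87/√81 ≈ 9.667.

9.667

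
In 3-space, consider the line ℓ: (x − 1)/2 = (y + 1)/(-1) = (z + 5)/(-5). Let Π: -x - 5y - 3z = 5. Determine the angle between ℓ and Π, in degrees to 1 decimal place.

33.7

ℓ has direction (2, -1, -5) through (1, -1, -5).
sin θ = |n·v| / (|n||v|) = |18| / (√35 · √30) = 0.55549.
θ ≈ 33.7°.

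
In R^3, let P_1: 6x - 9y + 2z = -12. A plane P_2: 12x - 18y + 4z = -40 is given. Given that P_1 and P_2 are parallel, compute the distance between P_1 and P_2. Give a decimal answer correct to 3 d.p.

0.727

Rescale P_2 by 1/2: 6x - 9y + 2z = -20. Then distance = |-12 − (-20)| / √121 ≈ 0.727.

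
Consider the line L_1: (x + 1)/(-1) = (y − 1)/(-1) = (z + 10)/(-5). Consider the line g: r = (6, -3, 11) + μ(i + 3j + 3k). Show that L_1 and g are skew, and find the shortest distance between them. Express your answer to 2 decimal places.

4.06

L_1 has direction (-1, -1, -5) through (-1, 1, -10).
Common perpendicular direction n = (-1, -1, -5) × (1, 3, 3) = (12, -2, -2).
With w = (6, -3, 11) − (-1, 1, -10) = (7, -4, 21), w · n = 50.
Since n ≠ 0 the lines are not parallel, and w · n = 50 ≠ 0 so they do not intersect; hence they are skew.
Distance = |w · n| / |n| = |50| / √152 ≈ 4.06.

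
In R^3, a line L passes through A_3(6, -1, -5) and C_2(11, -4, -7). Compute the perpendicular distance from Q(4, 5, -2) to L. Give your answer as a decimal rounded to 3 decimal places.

A direction vector for L is C_2 − A_3 = (5, -3, -2).
Taking (6, -1, -5) on L with direction v = (5, -3, -2): w = Q − (6, -1, -5) = (-2, 6, 3), and w × v = (-3, 11, -24).
Distance = |w × v| / |v| = √706 / √38 ≈ 4.310.

4.310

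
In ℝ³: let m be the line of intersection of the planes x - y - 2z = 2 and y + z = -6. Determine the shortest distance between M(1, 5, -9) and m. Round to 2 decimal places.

Direction of m: (1, -1, -2) × (0, 1, 1) = (1, -1, 1).
A point on m: solving the two plane equations with x = -7 gives (-7, -3, -3).
Taking (-7, -3, -3) on m with direction v = (1, -1, 1): w = M − (-7, -3, -3) = (8, 8, -6), and w × v = (2, -14, -16).
Distance = |w × v| / |v| = √456 / √3 ≈ 12.33.

12.33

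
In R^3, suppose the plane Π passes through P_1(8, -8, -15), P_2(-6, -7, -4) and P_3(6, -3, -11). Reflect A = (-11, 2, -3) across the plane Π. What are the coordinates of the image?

P_1P_2 = (-14, 1, 11), P_1P_3 = (-2, 5, 4); a normal to Π is P_1P_2 × P_1P_3 = (-51, 34, -68).
Using P_1: Π has equation -51x + 34y - 68z = 340.
λ = (n·A − d)/|n|² = (833 − 340)/8381 = 1/17.
Reflection = A − 2λn = (-11, 2, -3) − (2/17)·(-51, 34, -68) = (-5, -2, 5).

(-5, -2, 5)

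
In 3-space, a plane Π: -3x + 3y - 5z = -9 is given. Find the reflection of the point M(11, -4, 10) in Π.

λ = (n·M − d)/|n|² = (-95 − (-9))/43 = -2.
Reflection = M − 2λn = (11, -4, 10) − (-4)·(-3, 3, -5) = (-1, 8, -10).

(-1, 8, -10)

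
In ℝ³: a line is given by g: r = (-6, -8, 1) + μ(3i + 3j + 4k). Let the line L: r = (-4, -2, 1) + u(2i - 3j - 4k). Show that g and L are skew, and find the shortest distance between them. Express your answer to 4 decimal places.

4.8000

Common perpendicular direction n = (3, 3, 4) × (2, -3, -4) = (0, 20, -15).
With w = (-4, -2, 1) − (-6, -8, 1) = (2, 6, 0), w · n = 120.
Since n ≠ 0 the lines are not parallel, and w · n = 120 ≠ 0 so they do not intersect; hence they are skew.
Distance = |w · n| / |n| = |120| / √625 ≈ 4.8000.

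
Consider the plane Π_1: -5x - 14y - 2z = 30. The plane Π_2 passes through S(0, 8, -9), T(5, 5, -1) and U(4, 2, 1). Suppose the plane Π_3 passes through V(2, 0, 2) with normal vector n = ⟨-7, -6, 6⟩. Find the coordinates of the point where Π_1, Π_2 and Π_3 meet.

ST = (5, -3, 8), SU = (4, -6, 10); a normal to Π_2 is ST × SU = (18, -18, -18).
Using S: Π_2 has equation 18x - 18y - 18z = 18.
Π_3: n·r = n·V gives -7x - 6y + 6z = -2.
Solving the 3×3 linear system -5x - 14y - 2z = 30, 18x - 18y - 18z = 18, -7x - 6y + 6z = -2 (e.g. by elimination or Cramer's rule, determinant = 1296) gives (-4, 0, -5).

(-4, 0, -5)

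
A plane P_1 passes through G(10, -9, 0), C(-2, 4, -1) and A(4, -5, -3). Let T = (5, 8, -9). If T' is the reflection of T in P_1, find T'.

GC = (-12, 13, -1), GA = (-6, 4, -3); a normal to P_1 is GC × GA = (-35, -30, 30).
Using G: P_1 has equation -35x - 30y + 30z = -80.
λ = (n·T − d)/|n|² = (-685 − (-80))/3025 = -1/5.
Reflection = T − 2λn = (5, 8, -9) − (-2/5)·(-35, -30, 30) = (-9, -4, 3).

(-9, -4, 3)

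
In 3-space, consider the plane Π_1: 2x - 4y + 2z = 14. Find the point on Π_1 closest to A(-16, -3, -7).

(-12, -11, -3)

Foot = A − λn with λ = (n·A − d)/|n|² = (-34 − 14)/24 = -2.
Foot = (-16, -3, -7) − (-2)·(2, -4, 2) = (-12, -11, -3).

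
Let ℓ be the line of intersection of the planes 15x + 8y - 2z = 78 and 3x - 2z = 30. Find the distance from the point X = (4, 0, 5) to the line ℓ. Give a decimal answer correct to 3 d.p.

10.762

Direction of ℓ: (15, 8, -2) × (3, 0, -2) = (-16, 24, -24).
A point on ℓ: solving the two plane equations with x = 8 gives (8, -6, -3).
Taking (8, -6, -3) on ℓ with direction v = (-16, 24, -24): w = X − (8, -6, -3) = (-4, 6, 8), and w × v = (-336, -224, 0).
Distance = |w × v| / |v| = √163072 / √1408 ≈ 10.762.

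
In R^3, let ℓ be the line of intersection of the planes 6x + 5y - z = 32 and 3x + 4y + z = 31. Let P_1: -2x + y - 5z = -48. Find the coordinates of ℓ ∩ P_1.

Direction of ℓ: (6, 5, -1) × (3, 4, 1) = (9, -9, 9).
A point on ℓ: solving the two plane equations with x = 13 gives (13, -6, 16).
Substitute r = (13, -6, 16) + t(9, -9, 9) into the plane: -112 + (-72)t = -48, so t = -8/9.
Intersection: (13, -6, 16) + (-8/9)·(9, -9, 9) = (5, 2, 8).

(5, 2, 8)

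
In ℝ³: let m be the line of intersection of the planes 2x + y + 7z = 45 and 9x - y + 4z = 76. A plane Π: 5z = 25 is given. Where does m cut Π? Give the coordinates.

(6, -2, 5)

Direction of m: (2, 1, 7) × (9, -1, 4) = (11, 55, -11).
A point on m: solving the two plane equations with x = 7 gives (7, 3, 4).
Substitute r = (7, 3, 4) + t(11, 55, -11) into the plane: 20 + (-55)t = 25, so t = -1/11.
Intersection: (7, 3, 4) + (-1/11)·(11, 55, -11) = (6, -2, 5).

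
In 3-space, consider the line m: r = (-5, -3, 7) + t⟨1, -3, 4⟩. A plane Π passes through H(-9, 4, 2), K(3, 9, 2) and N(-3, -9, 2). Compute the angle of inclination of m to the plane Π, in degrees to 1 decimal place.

51.7

HK = (12, 5, 0), HN = (6, -13, 0); a normal to Π is HK × HN = (0, 0, -186).
Using H: Π has equation -186z = -372.
sin θ = |n·v| / (|n||v|) = |-744| / (√34596 · √26) = 0.78446.
θ ≈ 51.7°.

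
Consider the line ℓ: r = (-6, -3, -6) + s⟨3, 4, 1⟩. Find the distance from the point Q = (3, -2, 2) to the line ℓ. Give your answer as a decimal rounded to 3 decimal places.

Taking (-6, -3, -6) on ℓ with direction v = (3, 4, 1): w = Q − (-6, -3, -6) = (9, 1, 8), and w × v = (-31, 15, 33).
Distance = |w × v| / |v| = √2275 / √26 ≈ 9.354.

9.354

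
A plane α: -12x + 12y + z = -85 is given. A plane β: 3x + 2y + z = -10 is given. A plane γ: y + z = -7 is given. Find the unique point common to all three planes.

(1, -6, -1)

Solving the 3×3 linear system -12x + 12y + z = -85, 3x + 2y + z = -10, y + z = -7 (e.g. by elimination or Cramer's rule, determinant = -45) gives (1, -6, -1).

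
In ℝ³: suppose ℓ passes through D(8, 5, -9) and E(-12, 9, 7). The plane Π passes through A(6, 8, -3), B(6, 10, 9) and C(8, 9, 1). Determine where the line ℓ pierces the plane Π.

(-2, 7, -1)

A direction vector for ℓ is E − D = (-20, 4, 16).
AB = (0, 2, 12), AC = (2, 1, 4); a normal to Π is AB × AC = (-4, 24, -4).
Using A: Π has equation -4x + 24y - 4z = 180.
Substitute r = (8, 5, -9) + t(-20, 4, 16) into the plane: 124 + 112t = 180, so t = 1/2.
Intersection: (8, 5, -9) + (1/2)·(-20, 4, 16) = (-2, 7, -1).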